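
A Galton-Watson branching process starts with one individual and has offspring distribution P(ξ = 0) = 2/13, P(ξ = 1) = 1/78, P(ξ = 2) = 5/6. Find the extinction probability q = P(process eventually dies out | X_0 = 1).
q = 12/65

The pgf is f(s) = 2/13 + 1/78·s + 5/6·s². The extinction probability q is the smallest fixed point of f in [0, 1]. Setting s = f(s):
  5/6·s² + (1/78 − 1)·s + 2/13 = 0
  5/6·s² − (2/13 + 5/6)·s + 2/13 = 0
which factors as (s − 1)·(5/6·s − 2/13) = 0, giving roots s = 1 and s = (2/13)/(5/6) = 12/65.
Mean offspring μ = 1/78 + 2·5/6 = 131/78 > 1 (supercritical), so q < 1. The extinction probability is the smaller root: q = (2/13)/(5/6) = 12/65.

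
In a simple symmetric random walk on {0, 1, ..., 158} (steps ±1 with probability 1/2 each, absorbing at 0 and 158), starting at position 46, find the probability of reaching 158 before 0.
P(hit 158 before 0) = 46/158 = 23/79

Let u_k = P(hit 158 before 0 | start at k). Then u_0 = 0, u_158 = 1, and u_k = u_{k-1}/2 + u_{k+1}/2 for 1 ≤ k ≤ 157. This harmonic recurrence is solved by u_k = k/158, giving u_46 = 46/158 = 23/79.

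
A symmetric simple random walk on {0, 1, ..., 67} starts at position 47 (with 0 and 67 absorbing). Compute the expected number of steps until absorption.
E[τ | X_0 = 47] = 940

Let v_k = E[τ | X_0 = k]. Boundary: v_0 = v_67 = 0. Recurrence: v_k = 1 + (v_{k-1} + v_{k+1})/2 for 1 ≤ k ≤ 66. The particular solution to v_k − (v_{k-1} + v_{k+1})/2 = 1 is v_k = −k^2. Adding homogeneous solution A + B k and matching boundaries gives v_k = k (67 − k). Substituting k = 47: v_47 = 47 · 20 = 940.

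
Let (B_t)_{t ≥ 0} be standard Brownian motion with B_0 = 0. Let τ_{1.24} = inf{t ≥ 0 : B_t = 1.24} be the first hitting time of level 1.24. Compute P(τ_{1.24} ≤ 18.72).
P(τ_{1.24} ≤ 18.72) = 2(1 − Φ(1.24/√18.72)) = 2(1 − Φ(0.2866)) ≈ 0.7744

By the reflection principle for standard BM, P(τ_b ≤ t) = 2 · P(B_t ≥ b). Since B_t ~ N(0, t), P(B_t ≥ 1.24) = 1 − Φ(1.24/√t) = 1 − Φ(1.24/√18.72) = 1 − Φ(0.2866) ≈ 0.38721. Doubling: P(τ_{1.24} ≤ 18.72) ≈ 2 · 0.38721 = 0.77442 ≈ 0.7744.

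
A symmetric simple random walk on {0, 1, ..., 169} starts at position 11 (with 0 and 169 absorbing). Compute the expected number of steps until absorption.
E[τ | X_0 = 11] = 1738

Let v_k = E[τ | X_0 = k]. Boundary: v_0 = v_169 = 0. Recurrence: v_k = 1 + (v_{k-1} + v_{k+1})/2 for 1 ≤ k ≤ 168. The particular solution to v_k − (v_{k-1} + v_{k+1})/2 = 1 is v_k = −k^2. Adding homogeneous solution A + B k and matching boundaries gives v_k = k (169 − k). Substituting k = 11: v_11 = 11 · 158 = 1738.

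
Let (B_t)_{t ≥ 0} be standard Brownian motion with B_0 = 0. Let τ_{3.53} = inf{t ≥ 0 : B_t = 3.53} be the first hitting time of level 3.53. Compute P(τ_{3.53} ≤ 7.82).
P(τ_{3.53} ≤ 7.82) = 2(1 − Φ(3.53/√7.82)) = 2(1 − Φ(1.2623)) ≈ 0.2068

By the reflection principle for standard BM, P(τ_b ≤ t) = 2 · P(B_t ≥ b). Since B_t ~ N(0, t), P(B_t ≥ 3.53) = 1 − Φ(3.53/√t) = 1 − Φ(3.53/√7.82) = 1 − Φ(1.2623) ≈ 0.10342. Doubling: P(τ_{3.53} ≤ 7.82) ≈ 2 · 0.10342 = 0.20684 ≈ 0.2068.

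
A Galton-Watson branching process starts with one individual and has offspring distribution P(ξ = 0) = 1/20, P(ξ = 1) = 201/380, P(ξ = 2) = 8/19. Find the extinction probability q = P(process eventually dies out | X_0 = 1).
q = 19/160

The pgf is f(s) = 1/20 + 201/380·s + 8/19·s². The extinction probability q is the smallest fixed point of f in [0, 1]. Setting s = f(s):
  8/19·s² + (201/380 − 1)·s + 1/20 = 0
  8/19·s² − (1/20 + 8/19)·s + 1/20 = 0
which factors as (s − 1)·(8/19·s − 1/20) = 0, giving roots s = 1 and s = (1/20)/(8/19) = 19/160.
Mean offspring μ = 201/380 + 2·8/19 = 521/380 > 1 (supercritical), so q < 1. The extinction probability is the smaller root: q = (1/20)/(8/19) = 19/160.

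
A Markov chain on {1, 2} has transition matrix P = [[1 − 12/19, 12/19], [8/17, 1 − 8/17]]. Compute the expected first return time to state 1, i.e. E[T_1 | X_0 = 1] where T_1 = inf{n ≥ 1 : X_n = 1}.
E[T_1 | X_0 = 1] = 1/π_1 = 89/38

For an irreducible recurrent Markov chain with stationary distribution π, E[T_i | X_0 = i] = 1/π_i (Kac's formula). Here π_1 = (8/17)/(12/19 + 8/17) = (8/17)/(356/323) = 38/89, so E[T_1 | X_0 = 1] = 1/π_1 = (12/19 + 8/17)/(8/17) = (356/323)/(8/17) = 89/38.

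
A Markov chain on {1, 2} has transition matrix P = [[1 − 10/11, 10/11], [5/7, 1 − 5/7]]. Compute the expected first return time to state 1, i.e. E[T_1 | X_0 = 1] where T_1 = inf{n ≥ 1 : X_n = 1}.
E[T_1 | X_0 = 1] = 1/π_1 = 25/11

For an irreducible recurrent Markov chain with stationary distribution π, E[T_i | X_0 = i] = 1/π_i (Kac's formula). Here π_1 = (5/7)/(10/11 + 5/7) = (5/7)/(125/77) = 11/25, so E[T_1 | X_0 = 1] = 1/π_1 = (10/11 + 5/7)/(5/7) = (125/77)/(5/7) = 25/11.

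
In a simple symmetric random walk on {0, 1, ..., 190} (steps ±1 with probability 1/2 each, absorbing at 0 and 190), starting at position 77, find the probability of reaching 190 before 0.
P(hit 190 before 0) = 77/190

Let u_k = P(hit 190 before 0 | start at k). Then u_0 = 0, u_190 = 1, and u_k = u_{k-1}/2 + u_{k+1}/2 for 1 ≤ k ≤ 189. This harmonic recurrence is solved by u_k = k/190, giving u_77 = 77/190.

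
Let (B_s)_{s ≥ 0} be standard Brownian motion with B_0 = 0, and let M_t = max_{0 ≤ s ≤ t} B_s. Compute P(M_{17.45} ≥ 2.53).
P(M_{17.45} ≥ 2.53) = 2·P(B_{17.45} ≥ 2.53) = 2(1 − Φ(2.53/√17.45)) ≈ 0.5447

By the reflection principle for Brownian motion, P(M_t ≥ a) = 2 · P(B_t ≥ a) for a ≥ 0. Since B_t ~ N(0, t), P(B_t ≥ 2.53) = 1 − Φ(2.53/√t) = 1 − Φ(2.53/√17.45) = 1 − Φ(0.6057). So
  P(M_{17.45} ≥ 2.53) = 2(1 − Φ(0.6057)) ≈ 0.5447.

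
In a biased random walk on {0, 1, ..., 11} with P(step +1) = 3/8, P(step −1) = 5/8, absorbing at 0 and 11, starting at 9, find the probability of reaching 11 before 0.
P(hit 11 before 0) = (1 − (5/3)^9) / (1 − (5/3)^11) = 8700489/24325489

Let u_k denote P(reach 11 before 0 | start at k). Boundary: u_0 = 0, u_11 = 1. Recurrence: u_k = 3/8·u_{k+1} + 5/8·u_{k-1} for 1 ≤ k ≤ 10. Try u_k = A + B·r^k with r = q/p = (5/8)/(3/8) = 5/3. Substitution satisfies the recurrence; boundary conditions give:
  u_k = (1 − r^k) / (1 − r^N) = (1 − (5/3)^9) / (1 − (5/3)^11) = 8700489/24325489.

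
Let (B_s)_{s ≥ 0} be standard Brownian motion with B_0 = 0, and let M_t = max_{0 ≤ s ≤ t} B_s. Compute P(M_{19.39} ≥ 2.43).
P(M_{19.39} ≥ 2.43) = 2·P(B_{19.39} ≥ 2.43) = 2(1 − Φ(2.43/√19.39)) ≈ 0.5811

By the reflection principle for Brownian motion, P(M_t ≥ a) = 2 · P(B_t ≥ a) for a ≥ 0. Since B_t ~ N(0, t), P(B_t ≥ 2.43) = 1 − Φ(2.43/√t) = 1 − Φ(2.43/√19.39) = 1 − Φ(0.5518). So
  P(M_{19.39} ≥ 2.43) = 2(1 − Φ(0.5518)) ≈ 0.5811.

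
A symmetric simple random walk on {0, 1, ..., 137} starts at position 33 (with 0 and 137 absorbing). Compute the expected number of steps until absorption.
E[τ | X_0 = 33] = 3432

Let v_k = E[τ | X_0 = k]. Boundary: v_0 = v_137 = 0. Recurrence: v_k = 1 + (v_{k-1} + v_{k+1})/2 for 1 ≤ k ≤ 136. The particular solution to v_k − (v_{k-1} + v_{k+1})/2 = 1 is v_k = −k^2. Adding homogeneous solution A + B k and matching boundaries gives v_k = k (137 − k). Substituting k = 33: v_33 = 33 · 104 = 3432.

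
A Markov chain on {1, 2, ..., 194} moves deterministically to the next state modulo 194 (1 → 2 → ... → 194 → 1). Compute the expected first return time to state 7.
E[T_7 | X_0 = 7] = 194

The chain cycles deterministically, so starting at state 7 it returns in exactly 194 steps. Equivalently, the stationary distribution is uniform π_j = 1/194 for every state j, so by Kac's formula E[T_7] = 1/π_7 = 194.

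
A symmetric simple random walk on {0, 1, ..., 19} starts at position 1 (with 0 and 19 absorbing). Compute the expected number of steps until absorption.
E[τ | X_0 = 1] = 18

Let v_k = E[τ | X_0 = k]. Boundary: v_0 = v_19 = 0. Recurrence: v_k = 1 + (v_{k-1} + v_{k+1})/2 for 1 ≤ k ≤ 18. The particular solution to v_k − (v_{k-1} + v_{k+1})/2 = 1 is v_k = −k^2. Adding homogeneous solution A + B k and matching boundaries gives v_k = k (19 − k). Substituting k = 1: v_1 = 1 · 18 = 18.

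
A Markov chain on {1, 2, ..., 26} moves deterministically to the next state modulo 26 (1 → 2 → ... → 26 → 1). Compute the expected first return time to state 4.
E[T_4 | X_0 = 4] = 26

The chain cycles deterministically, so starting at state 4 it returns in exactly 26 steps. Equivalently, the stationary distribution is uniform π_j = 1/26 for every state j, so by Kac's formula E[T_4] = 1/π_4 = 26.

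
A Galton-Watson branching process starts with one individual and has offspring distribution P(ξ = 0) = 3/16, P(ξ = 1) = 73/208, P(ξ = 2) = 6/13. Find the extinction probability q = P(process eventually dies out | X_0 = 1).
q = 13/32

The pgf is f(s) = 3/16 + 73/208·s + 6/13·s². The extinction probability q is the smallest fixed point of f in [0, 1]. Setting s = f(s):
  6/13·s² + (73/208 − 1)·s + 3/16 = 0
  6/13·s² − (3/16 + 6/13)·s + 3/16 = 0
which factors as (s − 1)·(6/13·s − 3/16) = 0, giving roots s = 1 and s = (3/16)/(6/13) = 13/32.
Mean offspring μ = 73/208 + 2·6/13 = 265/208 > 1 (supercritical), so q < 1. The extinction probability is the smaller root: q = (3/16)/(6/13) = 13/32.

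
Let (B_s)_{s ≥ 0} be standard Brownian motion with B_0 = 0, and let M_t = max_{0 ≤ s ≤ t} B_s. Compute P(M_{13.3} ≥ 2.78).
P(M_{13.3} ≥ 2.78) = 2·P(B_{13.3} ≥ 2.78) = 2(1 − Φ(2.78/√13.3)) ≈ 0.4459

By the reflection principle for Brownian motion, P(M_t ≥ a) = 2 · P(B_t ≥ a) for a ≥ 0. Since B_t ~ N(0, t), P(B_t ≥ 2.78) = 1 − Φ(2.78/√t) = 1 − Φ(2.78/√13.3) = 1 − Φ(0.7623). So
  P(M_{13.3} ≥ 2.78) = 2(1 − Φ(0.7623)) ≈ 0.4459.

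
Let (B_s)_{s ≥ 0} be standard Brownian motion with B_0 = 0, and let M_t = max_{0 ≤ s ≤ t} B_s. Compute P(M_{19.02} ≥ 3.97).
P(M_{19.02} ≥ 3.97) = 2·P(B_{19.02} ≥ 3.97) = 2(1 − Φ(3.97/√19.02)) ≈ 0.3627

By the reflection principle for Brownian motion, P(M_t ≥ a) = 2 · P(B_t ≥ a) for a ≥ 0. Since B_t ~ N(0, t), P(B_t ≥ 3.97) = 1 − Φ(3.97/√t) = 1 − Φ(3.97/√19.02) = 1 − Φ(0.9103). So
  P(M_{19.02} ≥ 3.97) = 2(1 − Φ(0.9103)) ≈ 0.3627.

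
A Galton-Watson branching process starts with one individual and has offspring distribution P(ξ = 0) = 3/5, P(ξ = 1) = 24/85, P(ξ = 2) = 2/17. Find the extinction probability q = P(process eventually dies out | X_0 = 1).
q = 1

Mean offspring μ = 0·3/5 + 1·24/85 + 2·2/17 = 44/85 ≤ 1. For μ ≤ 1 with offspring not concentrated at 1, the Galton-Watson process goes extinct almost surely, so q = 1.
(Algebraic check: The pgf is f(s) = 3/5 + 24/85·s + 2/17·s². The extinction probability q is the smallest fixed point of f in [0, 1]. Setting s = f(s):
  2/17·s² + (24/85 − 1)·s + 3/5 = 0
  2/17·s² − (3/5 + 2/17)·s + 3/5 = 0
which factors as (s − 1)·(2/17·s − 3/5) = 0, giving roots s = 1 and s = (3/5)/(2/17) = 51/10. Since 51/10 ≥ 1, the smallest root in [0, 1] is s = 1.)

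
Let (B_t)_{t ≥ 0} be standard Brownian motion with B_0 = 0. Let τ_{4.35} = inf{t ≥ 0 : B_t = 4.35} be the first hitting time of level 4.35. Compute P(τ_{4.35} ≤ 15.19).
P(τ_{4.35} ≤ 15.19) = 2(1 − Φ(4.35/√15.19)) = 2(1 − Φ(1.1161)) ≈ 0.2644

By the reflection principle for standard BM, P(τ_b ≤ t) = 2 · P(B_t ≥ b). Since B_t ~ N(0, t), P(B_t ≥ 4.35) = 1 − Φ(4.35/√t) = 1 − Φ(4.35/√15.19) = 1 − Φ(1.1161) ≈ 0.13219. Doubling: P(τ_{4.35} ≤ 15.19) ≈ 2 · 0.13219 = 0.26438 ≈ 0.2644.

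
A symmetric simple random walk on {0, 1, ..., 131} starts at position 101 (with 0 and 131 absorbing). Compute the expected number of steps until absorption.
E[τ | X_0 = 101] = 3030

Let v_k = E[τ | X_0 = k]. Boundary: v_0 = v_131 = 0. Recurrence: v_k = 1 + (v_{k-1} + v_{k+1})/2 for 1 ≤ k ≤ 130. The particular solution to v_k − (v_{k-1} + v_{k+1})/2 = 1 is v_k = −k^2. Adding homogeneous solution A + B k and matching boundaries gives v_k = k (131 − k). Substituting k = 101: v_101 = 101 · 30 = 3030.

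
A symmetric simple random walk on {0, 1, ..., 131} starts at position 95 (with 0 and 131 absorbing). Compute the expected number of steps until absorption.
E[τ | X_0 = 95] = 3420

Let v_k = E[τ | X_0 = k]. Boundary: v_0 = v_131 = 0. Recurrence: v_k = 1 + (v_{k-1} + v_{k+1})/2 for 1 ≤ k ≤ 130. The particular solution to v_k − (v_{k-1} + v_{k+1})/2 = 1 is v_k = −k^2. Adding homogeneous solution A + B k and matching boundaries gives v_k = k (131 − k). Substituting k = 95: v_95 = 95 · 36 = 3420.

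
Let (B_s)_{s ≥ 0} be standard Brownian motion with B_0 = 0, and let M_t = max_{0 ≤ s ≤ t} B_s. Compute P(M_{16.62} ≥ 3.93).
P(M_{16.62} ≥ 3.93) = 2·P(B_{16.62} ≥ 3.93) = 2(1 − Φ(3.93/√16.62)) ≈ 0.3350

By the reflection principle for Brownian motion, P(M_t ≥ a) = 2 · P(B_t ≥ a) for a ≥ 0. Since B_t ~ N(0, t), P(B_t ≥ 3.93) = 1 − Φ(3.93/√t) = 1 − Φ(3.93/√16.62) = 1 − Φ(0.9640). So
  P(M_{16.62} ≥ 3.93) = 2(1 − Φ(0.9640)) ≈ 0.3350.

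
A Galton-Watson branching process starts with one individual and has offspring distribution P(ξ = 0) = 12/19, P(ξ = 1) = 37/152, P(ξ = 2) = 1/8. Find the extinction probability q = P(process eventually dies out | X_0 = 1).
q = 1

Mean offspring μ = 0·12/19 + 1·37/152 + 2·1/8 = 75/152 ≤ 1. For μ ≤ 1 with offspring not concentrated at 1, the Galton-Watson process goes extinct almost surely, so q = 1.
(Algebraic check: The pgf is f(s) = 12/19 + 37/152·s + 1/8·s². The extinction probability q is the smallest fixed point of f in [0, 1]. Setting s = f(s):
  1/8·s² + (37/152 − 1)·s + 12/19 = 0
  1/8·s² − (12/19 + 1/8)·s + 12/19 = 0
which factors as (s − 1)·(1/8·s − 12/19) = 0, giving roots s = 1 and s = (12/19)/(1/8) = 96/19. Since 96/19 ≥ 1, the smallest root in [0, 1] is s = 1.)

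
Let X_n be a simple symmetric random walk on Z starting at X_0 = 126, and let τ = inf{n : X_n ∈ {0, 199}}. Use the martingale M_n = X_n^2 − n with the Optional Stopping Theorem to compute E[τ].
E[τ] = 9198

M_n = X_n^2 − n is a martingale (since E[X_{n+1}^2 | F_n] = X_n^2 + 1). By OST (τ has finite mean in a bounded region), E[M_τ] = E[M_0] = X_0^2 − 0 = 126^2 = 15876. Also E[M_τ] = E[X_τ^2] − E[τ]. The walk exits at 0 or 199, with P(hit 199 first) = 126/199, so E[X_τ^2] = 199^2 · 126/199 + 0 = 25074. Thus E[τ] = E[X_τ^2] − E[M_τ] = 25074 − 15876 = 9198 = 126(199 − 126) = 9198.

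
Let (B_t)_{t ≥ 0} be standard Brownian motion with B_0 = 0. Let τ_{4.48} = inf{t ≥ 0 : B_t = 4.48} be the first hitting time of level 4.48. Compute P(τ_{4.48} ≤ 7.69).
P(τ_{4.48} ≤ 7.69) = 2(1 − Φ(4.48/√7.69)) = 2(1 − Φ(1.6155)) ≈ 0.1062

By the reflection principle for standard BM, P(τ_b ≤ t) = 2 · P(B_t ≥ b). Since B_t ~ N(0, t), P(B_t ≥ 4.48) = 1 − Φ(4.48/√t) = 1 − Φ(4.48/√7.69) = 1 − Φ(1.6155) ≈ 0.05310. Doubling: P(τ_{4.48} ≤ 7.69) ≈ 2 · 0.05310 = 0.10620 ≈ 0.1062.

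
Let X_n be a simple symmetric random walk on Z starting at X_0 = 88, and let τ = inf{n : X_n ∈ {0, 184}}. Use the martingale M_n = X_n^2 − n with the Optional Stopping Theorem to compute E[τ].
E[τ] = 8448

M_n = X_n^2 − n is a martingale (since E[X_{n+1}^2 | F_n] = X_n^2 + 1). By OST (τ has finite mean in a bounded region), E[M_τ] = E[M_0] = X_0^2 − 0 = 88^2 = 7744. Also E[M_τ] = E[X_τ^2] − E[τ]. The walk exits at 0 or 184, with P(hit 184 first) = 88/184, so E[X_τ^2] = 184^2 · 88/184 + 0 = 16192. Thus E[τ] = E[X_τ^2] − E[M_τ] = 16192 − 7744 = 8448 = 88(184 − 88) = 8448.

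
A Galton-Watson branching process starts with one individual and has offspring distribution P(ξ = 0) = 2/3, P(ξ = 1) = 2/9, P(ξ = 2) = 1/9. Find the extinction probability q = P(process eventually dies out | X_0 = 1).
q = 1

Mean offspring μ = 0·2/3 + 1·2/9 + 2·1/9 = 4/9 ≤ 1. For μ ≤ 1 with offspring not concentrated at 1, the Galton-Watson process goes extinct almost surely, so q = 1.
(Algebraic check: The pgf is f(s) = 2/3 + 2/9·s + 1/9·s². The extinction probability q is the smallest fixed point of f in [0, 1]. Setting s = f(s):
  1/9·s² + (2/9 − 1)·s + 2/3 = 0
  1/9·s² − (2/3 + 1/9)·s + 2/3 = 0
which factors as (s − 1)·(1/9·s − 2/3) = 0, giving roots s = 1 and s = (2/3)/(1/9) = 6. Since 6 ≥ 1, the smallest root in [0, 1] is s = 1.)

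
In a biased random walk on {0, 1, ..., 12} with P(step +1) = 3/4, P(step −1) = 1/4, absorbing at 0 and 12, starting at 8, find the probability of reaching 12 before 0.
P(hit 12 before 0) = (1 − (1/3)^8) / (1 − (1/3)^12) = 6642/6643

Let u_k denote P(reach 12 before 0 | start at k). Boundary: u_0 = 0, u_12 = 1. Recurrence: u_k = 3/4·u_{k+1} + 1/4·u_{k-1} for 1 ≤ k ≤ 11. Try u_k = A + B·r^k with r = q/p = (1/4)/(3/4) = 1/3. Substitution satisfies the recurrence; boundary conditions give:
  u_k = (1 − r^k) / (1 − r^N) = (1 − (1/3)^8) / (1 − (1/3)^12) = 6642/6643.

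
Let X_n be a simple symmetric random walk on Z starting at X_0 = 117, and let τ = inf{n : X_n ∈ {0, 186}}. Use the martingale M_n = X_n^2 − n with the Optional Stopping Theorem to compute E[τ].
E[τ] = 8073

M_n = X_n^2 − n is a martingale (since E[X_{n+1}^2 | F_n] = X_n^2 + 1). By OST (τ has finite mean in a bounded region), E[M_τ] = E[M_0] = X_0^2 − 0 = 117^2 = 13689. Also E[M_τ] = E[X_τ^2] − E[τ]. The walk exits at 0 or 186, with P(hit 186 first) = 117/186, so E[X_τ^2] = 186^2 · 117/186 + 0 = 21762. Thus E[τ] = E[X_τ^2] − E[M_τ] = 21762 − 13689 = 8073 = 117(186 − 117) = 8073.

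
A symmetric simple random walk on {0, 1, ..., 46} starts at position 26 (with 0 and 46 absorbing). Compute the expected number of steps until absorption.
E[τ | X_0 = 26] = 520

Let v_k = E[τ | X_0 = k]. Boundary: v_0 = v_46 = 0. Recurrence: v_k = 1 + (v_{k-1} + v_{k+1})/2 for 1 ≤ k ≤ 45. The particular solution to v_k − (v_{k-1} + v_{k+1})/2 = 1 is v_k = −k^2. Adding homogeneous solution A + B k and matching boundaries gives v_k = k (46 − k). Substituting k = 26: v_26 = 26 · 20 = 520.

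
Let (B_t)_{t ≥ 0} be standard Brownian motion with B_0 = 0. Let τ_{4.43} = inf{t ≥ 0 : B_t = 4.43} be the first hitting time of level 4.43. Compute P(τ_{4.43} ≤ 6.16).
P(τ_{4.43} ≤ 6.16) = 2(1 − Φ(4.43/√6.16)) = 2(1 − Φ(1.7849)) ≈ 0.0743

By the reflection principle for standard BM, P(τ_b ≤ t) = 2 · P(B_t ≥ b). Since B_t ~ N(0, t), P(B_t ≥ 4.43) = 1 − Φ(4.43/√t) = 1 − Φ(4.43/√6.16) = 1 − Φ(1.7849) ≈ 0.03714. Doubling: P(τ_{4.43} ≤ 6.16) ≈ 2 · 0.03714 = 0.07428 ≈ 0.0743.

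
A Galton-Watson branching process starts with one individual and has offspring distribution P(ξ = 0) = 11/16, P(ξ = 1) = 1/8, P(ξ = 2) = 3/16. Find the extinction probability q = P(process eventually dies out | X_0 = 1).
q = 1

Mean offspring μ = 0·11/16 + 1·1/8 + 2·3/16 = 1/2 ≤ 1. For μ ≤ 1 with offspring not concentrated at 1, the Galton-Watson process goes extinct almost surely, so q = 1.
(Algebraic check: The pgf is f(s) = 11/16 + 1/8·s + 3/16·s². The extinction probability q is the smallest fixed point of f in [0, 1]. Setting s = f(s):
  3/16·s² + (1/8 − 1)·s + 11/16 = 0
  3/16·s² − (11/16 + 3/16)·s + 11/16 = 0
which factors as (s − 1)·(3/16·s − 11/16) = 0, giving roots s = 1 and s = (11/16)/(3/16) = 11/3. Since 11/3 ≥ 1, the smallest root in [0, 1] is s = 1.)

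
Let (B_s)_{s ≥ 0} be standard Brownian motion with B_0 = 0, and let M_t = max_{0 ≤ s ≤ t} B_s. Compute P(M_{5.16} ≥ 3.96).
P(M_{5.16} ≥ 3.96) = 2·P(B_{5.16} ≥ 3.96) = 2(1 − Φ(3.96/√5.16)) ≈ 0.0813

By the reflection principle for Brownian motion, P(M_t ≥ a) = 2 · P(B_t ≥ a) for a ≥ 0. Since B_t ~ N(0, t), P(B_t ≥ 3.96) = 1 − Φ(3.96/√t) = 1 − Φ(3.96/√5.16) = 1 − Φ(1.7433). So
  P(M_{5.16} ≥ 3.96) = 2(1 − Φ(1.7433)) ≈ 0.0813.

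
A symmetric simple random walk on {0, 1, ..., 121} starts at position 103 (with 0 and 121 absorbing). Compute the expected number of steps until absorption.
E[τ | X_0 = 103] = 1854

Let v_k = E[τ | X_0 = k]. Boundary: v_0 = v_121 = 0. Recurrence: v_k = 1 + (v_{k-1} + v_{k+1})/2 for 1 ≤ k ≤ 120. The particular solution to v_k − (v_{k-1} + v_{k+1})/2 = 1 is v_k = −k^2. Adding homogeneous solution A + B k and matching boundaries gives v_k = k (121 − k). Substituting k = 103: v_103 = 103 · 18 = 1854.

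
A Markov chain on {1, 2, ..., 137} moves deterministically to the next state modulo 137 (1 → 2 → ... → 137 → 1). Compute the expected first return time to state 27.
E[T_27 | X_0 = 27] = 137

The chain cycles deterministically, so starting at state 27 it returns in exactly 137 steps. Equivalently, the stationary distribution is uniform π_j = 1/137 for every state j, so by Kac's formula E[T_27] = 1/π_27 = 137.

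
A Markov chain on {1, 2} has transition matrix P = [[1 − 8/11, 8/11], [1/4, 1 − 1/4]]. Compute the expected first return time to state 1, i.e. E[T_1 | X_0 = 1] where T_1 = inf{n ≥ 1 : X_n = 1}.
E[T_1 | X_0 = 1] = 1/π_1 = 43/11

For an irreducible recurrent Markov chain with stationary distribution π, E[T_i | X_0 = i] = 1/π_i (Kac's formula). Here π_1 = (1/4)/(8/11 + 1/4) = (1/4)/(43/44) = 11/43, so E[T_1 | X_0 = 1] = 1/π_1 = (8/11 + 1/4)/(1/4) = (43/44)/(1/4) = 43/11.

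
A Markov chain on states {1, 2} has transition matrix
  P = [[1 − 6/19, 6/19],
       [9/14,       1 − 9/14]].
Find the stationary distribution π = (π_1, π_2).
π_1 = 57/85, π_2 = 28/85

Solve πP = π with π_1 + π_2 = 1. From πP = π: π_1 · (1 − 6/19) + π_2 · 9/14 = π_1 ⇒ π_2 · 9/14 = π_1 · 6/19 ⇒ π_2/π_1 = (6/19)/(9/14) = 28/57. Together with π_1 + π_2 = 1:
  π_1 = (9/14)/(6/19 + 9/14) = (9/14)/(255/266) = 57/85,
  π_2 = (6/19)/(6/19 + 9/14) = (6/19)/(255/266) = 28/85.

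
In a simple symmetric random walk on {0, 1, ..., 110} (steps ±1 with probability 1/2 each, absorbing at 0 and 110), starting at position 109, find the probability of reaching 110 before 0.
P(hit 110 before 0) = 109/110

Let u_k = P(hit 110 before 0 | start at k). Then u_0 = 0, u_110 = 1, and u_k = u_{k-1}/2 + u_{k+1}/2 for 1 ≤ k ≤ 109. This harmonic recurrence is solved by u_k = k/110, giving u_109 = 109/110.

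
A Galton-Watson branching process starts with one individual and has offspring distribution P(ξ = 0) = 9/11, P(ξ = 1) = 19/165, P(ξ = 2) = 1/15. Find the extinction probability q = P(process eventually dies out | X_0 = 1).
q = 1

Mean offspring μ = 0·9/11 + 1·19/165 + 2·1/15 = 41/165 ≤ 1. For μ ≤ 1 with offspring not concentrated at 1, the Galton-Watson process goes extinct almost surely, so q = 1.
(Algebraic check: The pgf is f(s) = 9/11 + 19/165·s + 1/15·s². The extinction probability q is the smallest fixed point of f in [0, 1]. Setting s = f(s):
  1/15·s² + (19/165 − 1)·s + 9/11 = 0
  1/15·s² − (9/11 + 1/15)·s + 9/11 = 0
which factors as (s − 1)·(1/15·s − 9/11) = 0, giving roots s = 1 and s = (9/11)/(1/15) = 135/11. Since 135/11 ≥ 1, the smallest root in [0, 1] is s = 1.)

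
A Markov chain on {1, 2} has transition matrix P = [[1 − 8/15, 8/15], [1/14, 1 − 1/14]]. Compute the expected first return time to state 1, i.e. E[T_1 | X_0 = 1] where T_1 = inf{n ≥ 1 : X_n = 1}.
E[T_1 | X_0 = 1] = 1/π_1 = 127/15

For an irreducible recurrent Markov chain with stationary distribution π, E[T_i | X_0 = i] = 1/π_i (Kac's formula). Here π_1 = (1/14)/(8/15 + 1/14) = (1/14)/(127/210) = 15/127, so E[T_1 | X_0 = 1] = 1/π_1 = (8/15 + 1/14)/(1/14) = (127/210)/(1/14) = 127/15.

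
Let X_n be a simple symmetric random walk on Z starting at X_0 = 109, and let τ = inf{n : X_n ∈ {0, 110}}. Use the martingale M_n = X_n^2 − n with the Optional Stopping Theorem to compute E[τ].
E[τ] = 109

M_n = X_n^2 − n is a martingale (since E[X_{n+1}^2 | F_n] = X_n^2 + 1). By OST (τ has finite mean in a bounded region), E[M_τ] = E[M_0] = X_0^2 − 0 = 109^2 = 11881. Also E[M_τ] = E[X_τ^2] − E[τ]. The walk exits at 0 or 110, with P(hit 110 first) = 109/110, so E[X_τ^2] = 110^2 · 109/110 + 0 = 11990. Thus E[τ] = E[X_τ^2] − E[M_τ] = 11990 − 11881 = 109 = 109(110 − 109) = 109.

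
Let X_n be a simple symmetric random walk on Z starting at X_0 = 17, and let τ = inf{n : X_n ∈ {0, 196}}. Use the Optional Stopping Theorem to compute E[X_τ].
E[X_τ] = 17

X_n is a martingale and τ is a bounded-mean stopping time (indeed τ is finite a.s. with bounded expectation since the walk is in a bounded region). By the OST, E[X_τ] = E[X_0] = 17. Equivalently: E[X_τ] = 196 · P(hit 196 first) + 0 · P(hit 0 first) = 196 · (17/196) = 17.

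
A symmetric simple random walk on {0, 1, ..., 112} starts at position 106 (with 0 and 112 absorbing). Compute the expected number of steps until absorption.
E[τ | X_0 = 106] = 636

Let v_k = E[τ | X_0 = k]. Boundary: v_0 = v_112 = 0. Recurrence: v_k = 1 + (v_{k-1} + v_{k+1})/2 for 1 ≤ k ≤ 111. The particular solution to v_k − (v_{k-1} + v_{k+1})/2 = 1 is v_k = −k^2. Adding homogeneous solution A + B k and matching boundaries gives v_k = k (112 − k). Substituting k = 106: v_106 = 106 · 6 = 636.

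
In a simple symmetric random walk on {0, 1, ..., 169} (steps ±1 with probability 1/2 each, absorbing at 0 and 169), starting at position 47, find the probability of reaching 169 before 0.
P(hit 169 before 0) = 47/169

Let u_k = P(hit 169 before 0 | start at k). Then u_0 = 0, u_169 = 1, and u_k = u_{k-1}/2 + u_{k+1}/2 for 1 ≤ k ≤ 168. This harmonic recurrence is solved by u_k = k/169, giving u_47 = 47/169.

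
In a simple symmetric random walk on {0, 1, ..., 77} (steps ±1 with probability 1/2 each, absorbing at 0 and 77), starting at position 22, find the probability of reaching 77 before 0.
P(hit 77 before 0) = 22/77 = 2/7

Let u_k = P(hit 77 before 0 | start at k). Then u_0 = 0, u_77 = 1, and u_k = u_{k-1}/2 + u_{k+1}/2 for 1 ≤ k ≤ 76. This harmonic recurrence is solved by u_k = k/77, giving u_22 = 22/77 = 2/7.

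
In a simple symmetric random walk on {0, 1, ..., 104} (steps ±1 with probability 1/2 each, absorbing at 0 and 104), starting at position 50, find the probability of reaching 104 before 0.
P(hit 104 before 0) = 50/104 = 25/52

Let u_k = P(hit 104 before 0 | start at k). Then u_0 = 0, u_104 = 1, and u_k = u_{k-1}/2 + u_{k+1}/2 for 1 ≤ k ≤ 103. This harmonic recurrence is solved by u_k = k/104, giving u_50 = 50/104 = 25/52.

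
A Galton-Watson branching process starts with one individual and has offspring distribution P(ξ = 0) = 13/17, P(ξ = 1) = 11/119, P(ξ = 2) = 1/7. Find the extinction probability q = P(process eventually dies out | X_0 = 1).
q = 1

Mean offspring μ = 0·13/17 + 1·11/119 + 2·1/7 = 45/119 ≤ 1. For μ ≤ 1 with offspring not concentrated at 1, the Galton-Watson process goes extinct almost surely, so q = 1.
(Algebraic check: The pgf is f(s) = 13/17 + 11/119·s + 1/7·s². The extinction probability q is the smallest fixed point of f in [0, 1]. Setting s = f(s):
  1/7·s² + (11/119 − 1)·s + 13/17 = 0
  1/7·s² − (13/17 + 1/7)·s + 13/17 = 0
which factors as (s − 1)·(1/7·s − 13/17) = 0, giving roots s = 1 and s = (13/17)/(1/7) = 91/17. Since 91/17 ≥ 1, the smallest root in [0, 1] is s = 1.)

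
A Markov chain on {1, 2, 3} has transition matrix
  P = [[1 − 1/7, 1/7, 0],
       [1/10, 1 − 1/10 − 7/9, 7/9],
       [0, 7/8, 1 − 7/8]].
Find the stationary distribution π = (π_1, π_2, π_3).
π = (63/233, 90/233, 80/233)

This is a birth-death chain on three states, which satisfies detailed balance: π_1 · P_{12} = π_2 · P_{21} and π_2 · P_{23} = π_3 · P_{32}.
From π_1 · 1/7 = π_2 · 1/10: π_2/π_1 = (1/7)/(1/10) = 10/7.
From π_2 · 7/9 = π_3 · 7/8: π_3/π_2 = (7/9)/(7/8) = 8/9.
Take π_1 proportional to 1; then unnormalized π = (1, 10/7, 80/63). Normalize by dividing by the sum 233/63:
  π = (63/233, 90/233, 80/233).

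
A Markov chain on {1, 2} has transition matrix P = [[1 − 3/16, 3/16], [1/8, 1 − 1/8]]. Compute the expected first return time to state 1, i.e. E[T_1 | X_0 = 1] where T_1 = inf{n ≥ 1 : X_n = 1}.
E[T_1 | X_0 = 1] = 1/π_1 = 5/2

For an irreducible recurrent Markov chain with stationary distribution π, E[T_i | X_0 = i] = 1/π_i (Kac's formula). Here π_1 = (1/8)/(3/16 + 1/8) = (1/8)/(5/16) = 2/5, so E[T_1 | X_0 = 1] = 1/π_1 = (3/16 + 1/8)/(1/8) = (5/16)/(1/8) = 5/2.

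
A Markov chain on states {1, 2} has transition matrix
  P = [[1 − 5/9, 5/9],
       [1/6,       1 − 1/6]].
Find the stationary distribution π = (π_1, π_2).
π_1 = 3/13, π_2 = 10/13

Solve πP = π with π_1 + π_2 = 1. From πP = π: π_1 · (1 − 5/9) + π_2 · 1/6 = π_1 ⇒ π_2 · 1/6 = π_1 · 5/9 ⇒ π_2/π_1 = (5/9)/(1/6) = 10/3. Together with π_1 + π_2 = 1:
  π_1 = (1/6)/(5/9 + 1/6) = (1/6)/(13/18) = 3/13,
  π_2 = (5/9)/(5/9 + 1/6) = (5/9)/(13/18) = 10/13.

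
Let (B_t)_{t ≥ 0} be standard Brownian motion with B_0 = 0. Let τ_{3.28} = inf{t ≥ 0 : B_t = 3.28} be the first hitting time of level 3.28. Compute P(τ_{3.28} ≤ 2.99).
P(τ_{3.28} ≤ 2.99) = 2(1 − Φ(3.28/√2.99)) = 2(1 − Φ(1.8969)) ≈ 0.0578

By the reflection principle for standard BM, P(τ_b ≤ t) = 2 · P(B_t ≥ b). Since B_t ~ N(0, t), P(B_t ≥ 3.28) = 1 − Φ(3.28/√t) = 1 − Φ(3.28/√2.99) = 1 − Φ(1.8969) ≈ 0.02892. Doubling: P(τ_{3.28} ≤ 2.99) ≈ 2 · 0.02892 = 0.05784 ≈ 0.0578.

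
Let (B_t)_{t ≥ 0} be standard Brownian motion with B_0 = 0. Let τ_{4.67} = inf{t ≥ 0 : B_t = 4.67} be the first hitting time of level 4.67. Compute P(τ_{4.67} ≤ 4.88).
P(τ_{4.67} ≤ 4.88) = 2(1 − Φ(4.67/√4.88)) = 2(1 − Φ(2.1140)) ≈ 0.0345

By the reflection principle for standard BM, P(τ_b ≤ t) = 2 · P(B_t ≥ b). Since B_t ~ N(0, t), P(B_t ≥ 4.67) = 1 − Φ(4.67/√t) = 1 − Φ(4.67/√4.88) = 1 − Φ(2.1140) ≈ 0.01726. Doubling: P(τ_{4.67} ≤ 4.88) ≈ 2 · 0.01726 = 0.03452 ≈ 0.0345.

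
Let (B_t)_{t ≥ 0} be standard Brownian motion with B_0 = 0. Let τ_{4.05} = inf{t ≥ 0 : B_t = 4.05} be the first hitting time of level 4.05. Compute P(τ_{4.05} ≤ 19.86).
P(τ_{4.05} ≤ 19.86) = 2(1 − Φ(4.05/√19.86)) = 2(1 − Φ(0.9088)) ≈ 0.3635

By the reflection principle for standard BM, P(τ_b ≤ t) = 2 · P(B_t ≥ b). Since B_t ~ N(0, t), P(B_t ≥ 4.05) = 1 − Φ(4.05/√t) = 1 − Φ(4.05/√19.86) = 1 − Φ(0.9088) ≈ 0.18173. Doubling: P(τ_{4.05} ≤ 19.86) ≈ 2 · 0.18173 = 0.36346 ≈ 0.3635.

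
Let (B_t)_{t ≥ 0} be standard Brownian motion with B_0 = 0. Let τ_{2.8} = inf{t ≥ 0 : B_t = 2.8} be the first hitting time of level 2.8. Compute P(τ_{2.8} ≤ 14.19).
P(τ_{2.8} ≤ 14.19) = 2(1 − Φ(2.8/√14.19)) = 2(1 − Φ(0.7433)) ≈ 0.4573

By the reflection principle for standard BM, P(τ_b ≤ t) = 2 · P(B_t ≥ b). Since B_t ~ N(0, t), P(B_t ≥ 2.8) = 1 − Φ(2.8/√t) = 1 − Φ(2.8/√14.19) = 1 − Φ(0.7433) ≈ 0.22865. Doubling: P(τ_{2.8} ≤ 14.19) ≈ 2 · 0.22865 = 0.45730 ≈ 0.4573.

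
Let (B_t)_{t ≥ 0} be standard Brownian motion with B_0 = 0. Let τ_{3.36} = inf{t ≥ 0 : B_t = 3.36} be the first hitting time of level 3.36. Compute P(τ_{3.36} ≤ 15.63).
P(τ_{3.36} ≤ 15.63) = 2(1 − Φ(3.36/√15.63)) = 2(1 − Φ(0.8499)) ≈ 0.3954

By the reflection principle for standard BM, P(τ_b ≤ t) = 2 · P(B_t ≥ b). Since B_t ~ N(0, t), P(B_t ≥ 3.36) = 1 − Φ(3.36/√t) = 1 − Φ(3.36/√15.63) = 1 − Φ(0.8499) ≈ 0.19769. Doubling: P(τ_{3.36} ≤ 15.63) ≈ 2 · 0.19769 = 0.39538 ≈ 0.3954.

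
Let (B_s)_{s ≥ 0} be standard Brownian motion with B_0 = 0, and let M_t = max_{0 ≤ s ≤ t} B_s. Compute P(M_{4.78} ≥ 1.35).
P(M_{4.78} ≥ 1.35) = 2·P(B_{4.78} ≥ 1.35) = 2(1 − Φ(1.35/√4.78)) ≈ 0.5369

By the reflection principle for Brownian motion, P(M_t ≥ a) = 2 · P(B_t ≥ a) for a ≥ 0. Since B_t ~ N(0, t), P(B_t ≥ 1.35) = 1 − Φ(1.35/√t) = 1 − Φ(1.35/√4.78) = 1 − Φ(0.6175). So
  P(M_{4.78} ≥ 1.35) = 2(1 − Φ(0.6175)) ≈ 0.5369.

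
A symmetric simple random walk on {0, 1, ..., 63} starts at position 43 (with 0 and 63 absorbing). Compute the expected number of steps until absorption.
E[τ | X_0 = 43] = 860

Let v_k = E[τ | X_0 = k]. Boundary: v_0 = v_63 = 0. Recurrence: v_k = 1 + (v_{k-1} + v_{k+1})/2 for 1 ≤ k ≤ 62. The particular solution to v_k − (v_{k-1} + v_{k+1})/2 = 1 is v_k = −k^2. Adding homogeneous solution A + B k and matching boundaries gives v_k = k (63 − k). Substituting k = 43: v_43 = 43 · 20 = 860.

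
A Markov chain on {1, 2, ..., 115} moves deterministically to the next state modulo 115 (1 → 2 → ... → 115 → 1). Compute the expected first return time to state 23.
E[T_23 | X_0 = 23] = 115

The chain cycles deterministically, so starting at state 23 it returns in exactly 115 steps. Equivalently, the stationary distribution is uniform π_j = 1/115 for every state j, so by Kac's formula E[T_23] = 1/π_23 = 115.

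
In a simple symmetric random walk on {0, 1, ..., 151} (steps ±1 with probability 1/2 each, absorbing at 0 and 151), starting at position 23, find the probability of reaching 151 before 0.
P(hit 151 before 0) = 23/151

Let u_k = P(hit 151 before 0 | start at k). Then u_0 = 0, u_151 = 1, and u_k = u_{k-1}/2 + u_{k+1}/2 for 1 ≤ k ≤ 150. This harmonic recurrence is solved by u_k = k/151, giving u_23 = 23/151.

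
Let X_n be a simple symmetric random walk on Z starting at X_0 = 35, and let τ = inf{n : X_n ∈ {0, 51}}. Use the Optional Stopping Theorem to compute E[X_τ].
E[X_τ] = 35

X_n is a martingale and τ is a bounded-mean stopping time (indeed τ is finite a.s. with bounded expectation since the walk is in a bounded region). By the OST, E[X_τ] = E[X_0] = 35. Equivalently: E[X_τ] = 51 · P(hit 51 first) + 0 · P(hit 0 first) = 51 · (35/51) = 35.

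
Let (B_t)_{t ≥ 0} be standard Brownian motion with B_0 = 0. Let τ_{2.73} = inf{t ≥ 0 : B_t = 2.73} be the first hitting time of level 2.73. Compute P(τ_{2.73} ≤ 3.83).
P(τ_{2.73} ≤ 3.83) = 2(1 − Φ(2.73/√3.83)) = 2(1 − Φ(1.3950)) ≈ 0.1630

By the reflection principle for standard BM, P(τ_b ≤ t) = 2 · P(B_t ≥ b). Since B_t ~ N(0, t), P(B_t ≥ 2.73) = 1 − Φ(2.73/√t) = 1 − Φ(2.73/√3.83) = 1 − Φ(1.3950) ≈ 0.08151. Doubling: P(τ_{2.73} ≤ 3.83) ≈ 2 · 0.08151 = 0.16302 ≈ 0.1630.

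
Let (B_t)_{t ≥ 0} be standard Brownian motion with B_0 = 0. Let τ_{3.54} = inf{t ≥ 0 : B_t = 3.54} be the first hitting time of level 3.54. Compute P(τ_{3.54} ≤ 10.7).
P(τ_{3.54} ≤ 10.7) = 2(1 − Φ(3.54/√10.7)) = 2(1 − Φ(1.0822)) ≈ 0.2792

By the reflection principle for standard BM, P(τ_b ≤ t) = 2 · P(B_t ≥ b). Since B_t ~ N(0, t), P(B_t ≥ 3.54) = 1 − Φ(3.54/√t) = 1 − Φ(3.54/√10.7) = 1 − Φ(1.0822) ≈ 0.13958. Doubling: P(τ_{3.54} ≤ 10.7) ≈ 2 · 0.13958 = 0.27916 ≈ 0.2792.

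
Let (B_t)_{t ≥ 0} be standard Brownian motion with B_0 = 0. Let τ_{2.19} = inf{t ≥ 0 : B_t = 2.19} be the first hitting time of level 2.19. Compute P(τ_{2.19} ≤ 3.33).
P(τ_{2.19} ≤ 3.33) = 2(1 − Φ(2.19/√3.33)) = 2(1 − Φ(1.2001)) ≈ 0.2301

By the reflection principle for standard BM, P(τ_b ≤ t) = 2 · P(B_t ≥ b). Since B_t ~ N(0, t), P(B_t ≥ 2.19) = 1 − Φ(2.19/√t) = 1 − Φ(2.19/√3.33) = 1 − Φ(1.2001) ≈ 0.11505. Doubling: P(τ_{2.19} ≤ 3.33) ≈ 2 · 0.11505 = 0.23010 ≈ 0.2301.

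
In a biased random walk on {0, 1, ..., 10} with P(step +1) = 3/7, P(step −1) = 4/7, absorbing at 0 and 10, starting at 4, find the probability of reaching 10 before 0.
P(hit 10 before 0) = (1 − (4/3)^4) / (1 − (4/3)^10) = 18225/141361

Let u_k denote P(reach 10 before 0 | start at k). Boundary: u_0 = 0, u_10 = 1. Recurrence: u_k = 3/7·u_{k+1} + 4/7·u_{k-1} for 1 ≤ k ≤ 9. Try u_k = A + B·r^k with r = q/p = (4/7)/(3/7) = 4/3. Substitution satisfies the recurrence; boundary conditions give:
  u_k = (1 − r^k) / (1 − r^N) = (1 − (4/3)^4) / (1 − (4/3)^10) = 18225/141361.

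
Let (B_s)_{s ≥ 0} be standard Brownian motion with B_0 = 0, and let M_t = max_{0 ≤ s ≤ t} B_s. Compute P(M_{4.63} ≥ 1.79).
P(M_{4.63} ≥ 1.79) = 2·P(B_{4.63} ≥ 1.79) = 2(1 − Φ(1.79/√4.63)) ≈ 0.4055

By the reflection principle for Brownian motion, P(M_t ≥ a) = 2 · P(B_t ≥ a) for a ≥ 0. Since B_t ~ N(0, t), P(B_t ≥ 1.79) = 1 − Φ(1.79/√t) = 1 − Φ(1.79/√4.63) = 1 − Φ(0.8319). So
  P(M_{4.63} ≥ 1.79) = 2(1 − Φ(0.8319)) ≈ 0.4055.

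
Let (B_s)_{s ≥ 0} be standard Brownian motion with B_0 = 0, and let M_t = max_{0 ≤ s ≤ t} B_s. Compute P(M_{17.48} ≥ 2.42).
P(M_{17.48} ≥ 2.42) = 2·P(B_{17.48} ≥ 2.42) = 2(1 − Φ(2.42/√17.48)) ≈ 0.5627

By the reflection principle for Brownian motion, P(M_t ≥ a) = 2 · P(B_t ≥ a) for a ≥ 0. Since B_t ~ N(0, t), P(B_t ≥ 2.42) = 1 − Φ(2.42/√t) = 1 − Φ(2.42/√17.48) = 1 − Φ(0.5788). So
  P(M_{17.48} ≥ 2.42) = 2(1 − Φ(0.5788)) ≈ 0.5627.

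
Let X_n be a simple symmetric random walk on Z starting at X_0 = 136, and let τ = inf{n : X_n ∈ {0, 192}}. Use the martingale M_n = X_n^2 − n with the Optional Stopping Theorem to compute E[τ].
E[τ] = 7616

M_n = X_n^2 − n is a martingale (since E[X_{n+1}^2 | F_n] = X_n^2 + 1). By OST (τ has finite mean in a bounded region), E[M_τ] = E[M_0] = X_0^2 − 0 = 136^2 = 18496. Also E[M_τ] = E[X_τ^2] − E[τ]. The walk exits at 0 or 192, with P(hit 192 first) = 136/192, so E[X_τ^2] = 192^2 · 136/192 + 0 = 26112. Thus E[τ] = E[X_τ^2] − E[M_τ] = 26112 − 18496 = 7616 = 136(192 − 136) = 7616.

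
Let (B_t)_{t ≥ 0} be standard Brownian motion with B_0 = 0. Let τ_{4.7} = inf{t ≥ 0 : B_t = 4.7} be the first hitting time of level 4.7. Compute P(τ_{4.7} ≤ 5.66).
P(τ_{4.7} ≤ 5.66) = 2(1 − Φ(4.7/√5.66)) = 2(1 − Φ(1.9756)) ≈ 0.0482

By the reflection principle for standard BM, P(τ_b ≤ t) = 2 · P(B_t ≥ b). Since B_t ~ N(0, t), P(B_t ≥ 4.7) = 1 − Φ(4.7/√t) = 1 − Φ(4.7/√5.66) = 1 − Φ(1.9756) ≈ 0.02410. Doubling: P(τ_{4.7} ≤ 5.66) ≈ 2 · 0.02410 = 0.04820 ≈ 0.0482.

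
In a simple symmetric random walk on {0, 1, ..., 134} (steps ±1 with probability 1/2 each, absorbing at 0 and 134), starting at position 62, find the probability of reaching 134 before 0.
P(hit 134 before 0) = 62/134 = 31/67

Let u_k = P(hit 134 before 0 | start at k). Then u_0 = 0, u_134 = 1, and u_k = u_{k-1}/2 + u_{k+1}/2 for 1 ≤ k ≤ 133. This harmonic recurrence is solved by u_k = k/134, giving u_62 = 62/134 = 31/67.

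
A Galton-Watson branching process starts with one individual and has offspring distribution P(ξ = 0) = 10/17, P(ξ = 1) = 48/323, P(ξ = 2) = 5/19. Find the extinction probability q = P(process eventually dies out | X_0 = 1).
q = 1

Mean offspring μ = 0·10/17 + 1·48/323 + 2·5/19 = 218/323 ≤ 1. For μ ≤ 1 with offspring not concentrated at 1, the Galton-Watson process goes extinct almost surely, so q = 1.
(Algebraic check: The pgf is f(s) = 10/17 + 48/323·s + 5/19·s². The extinction probability q is the smallest fixed point of f in [0, 1]. Setting s = f(s):
  5/19·s² + (48/323 − 1)·s + 10/17 = 0
  5/19·s² − (10/17 + 5/19)·s + 10/17 = 0
which factors as (s − 1)·(5/19·s − 10/17) = 0, giving roots s = 1 and s = (10/17)/(5/19) = 38/17. Since 38/17 ≥ 1, the smallest root in [0, 1] is s = 1.)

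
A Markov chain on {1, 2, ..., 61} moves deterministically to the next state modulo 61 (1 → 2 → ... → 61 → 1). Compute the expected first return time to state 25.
E[T_25 | X_0 = 25] = 61

The chain cycles deterministically, so starting at state 25 it returns in exactly 61 steps. Equivalently, the stationary distribution is uniform π_j = 1/61 for every state j, so by Kac's formula E[T_25] = 1/π_25 = 61.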